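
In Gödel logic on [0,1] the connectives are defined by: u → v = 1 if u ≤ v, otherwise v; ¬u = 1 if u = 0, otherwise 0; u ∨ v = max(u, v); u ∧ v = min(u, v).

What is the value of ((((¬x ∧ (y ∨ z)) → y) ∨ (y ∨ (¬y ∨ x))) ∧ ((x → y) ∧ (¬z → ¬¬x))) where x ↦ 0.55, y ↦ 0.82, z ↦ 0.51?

¬x: Gödel ¬ of 0.55 = 0 (operand ≠ 0)
(y ∨ z) = max(0.82, 0.51) = 0.82
(¬x ∧ (y ∨ z)) = min(0, 0.82) = 0
((¬x ∧ (y ∨ z)) → y): 0 ≤ 0.82, so result = 1
¬y: Gödel ¬ of 0.82 = 0 (operand ≠ 0)
(¬y ∨ x) = max(0, 0.55) = 0.55
(y ∨ (¬y ∨ x)) = max(0.82, 0.55) = 0.82
(((¬x ∧ (y ∨ z)) → y) ∨ (y ∨ (¬y ∨ x))) = max(1, 0.82) = 1
(x → y): 0.55 ≤ 0.82, so result = 1
¬z: Gödel ¬ of 0.51 = 0 (operand ≠ 0)
¬x: Gödel ¬ of 0.55 = 0 (operand ≠ 0)
¬¬x: Gödel ¬ of 0 = 1 (operand is 0)
(¬z → ¬¬x): 0 ≤ 1, so result = 1
((x → y) ∧ (¬z → ¬¬x)) = min(1, 1) = 1
((((¬x ∧ (y ∨ z)) → y) ∨ (y ∨ (¬y ∨ x))) ∧ ((x → y) ∧ (¬z → ¬¬x))) = min(1, 1) = 1

1.00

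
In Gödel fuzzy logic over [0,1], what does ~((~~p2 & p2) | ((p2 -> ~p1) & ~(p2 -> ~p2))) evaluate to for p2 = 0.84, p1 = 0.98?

0.00

~p2: Gödel ¬ of 0.84 = 0 (operand ≠ 0)
~~p2: Gödel ¬ of 0 = 1 (operand is 0)
(~~p2 & p2) = min(1, 0.84) = 0.84
~p1: Gödel ¬ of 0.98 = 0 (operand ≠ 0)
(p2 -> ~p1): 0.84 > 0, so result = 0
~p2: Gödel ¬ of 0.84 = 0 (operand ≠ 0)
(p2 -> ~p2): 0.84 > 0, so result = 0
~(p2 -> ~p2): Gödel ¬ of 0 = 1 (operand is 0)
((p2 -> ~p1) & ~(p2 -> ~p2)) = min(0, 1) = 0
((~~p2 & p2) | ((p2 -> ~p1) & ~(p2 -> ~p2))) = max(0.84, 0) = 0.84
~((~~p2 & p2) | ((p2 -> ~p1) & ~(p2 -> ~p2))): Gödel ¬ of 0.84 = 0 (operand ≠ 0)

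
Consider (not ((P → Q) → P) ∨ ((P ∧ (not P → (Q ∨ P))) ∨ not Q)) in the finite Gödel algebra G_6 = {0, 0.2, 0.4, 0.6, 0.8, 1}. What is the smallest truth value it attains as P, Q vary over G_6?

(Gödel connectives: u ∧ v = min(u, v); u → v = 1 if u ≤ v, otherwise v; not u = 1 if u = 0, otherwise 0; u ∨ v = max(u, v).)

The minimum is attained at P = 0.2, Q = 0.2:
  (P → Q): 0.2 ≤ 0.2, so result = 1
  ((P → Q) → P): 1 > 0.2, so result = 0.2
  not ((P → Q) → P): Gödel ¬ of 0.2 = 0 (operand ≠ 0)
  not P: Gödel ¬ of 0.2 = 0 (operand ≠ 0)
  (Q ∨ P) = max(0.2, 0.2) = 0.2
  (not P → (Q ∨ P)): 0 ≤ 0.2, so result = 1
  (P ∧ (not P → (Q ∨ P))) = min(0.2, 1) = 0.2
  not Q: Gödel ¬ of 0.2 = 0 (operand ≠ 0)
  ((P ∧ (not P → (Q ∨ P))) ∨ not Q) = max(0.2, 0) = 0.2
  (not ((P → Q) → P) ∨ ((P ∧ (not P → (Q ∨ P))) ∨ not Q)) = max(0, 0.2) = 0.2
Checking all 36 assignments confirms none give a value below 0.20.

0.20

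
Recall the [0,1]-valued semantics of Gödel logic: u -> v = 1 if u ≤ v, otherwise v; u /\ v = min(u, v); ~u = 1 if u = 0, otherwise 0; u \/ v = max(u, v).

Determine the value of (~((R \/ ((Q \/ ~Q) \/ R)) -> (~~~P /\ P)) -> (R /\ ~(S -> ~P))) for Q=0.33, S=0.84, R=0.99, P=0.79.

0.99

~Q: Gödel ¬ of 0.33 = 0 (operand ≠ 0)
(Q \/ ~Q) = max(0.33, 0) = 0.33
((Q \/ ~Q) \/ R) = max(0.33, 0.99) = 0.99
(R \/ ((Q \/ ~Q) \/ R)) = max(0.99, 0.99) = 0.99
~P: Gödel ¬ of 0.79 = 0 (operand ≠ 0)
~~P: Gödel ¬ of 0 = 1 (operand is 0)
~~~P: Gödel ¬ of 1 = 0 (operand ≠ 0)
(~~~P /\ P) = min(0, 0.79) = 0
((R \/ ((Q \/ ~Q) \/ R)) -> (~~~P /\ P)): 0.99 > 0, so result = 0
~((R \/ ((Q \/ ~Q) \/ R)) -> (~~~P /\ P)): Gödel ¬ of 0 = 1 (operand is 0)
~P: Gödel ¬ of 0.79 = 0 (operand ≠ 0)
(S -> ~P): 0.84 > 0, so result = 0
~(S -> ~P): Gödel ¬ of 0 = 1 (operand is 0)
(R /\ ~(S -> ~P)) = min(0.99, 1) = 0.99
(~((R \/ ((Q \/ ~Q) \/ R)) -> (~~~P /\ P)) -> (R /\ ~(S -> ~P))): 1 > 0.99, so result = 0.99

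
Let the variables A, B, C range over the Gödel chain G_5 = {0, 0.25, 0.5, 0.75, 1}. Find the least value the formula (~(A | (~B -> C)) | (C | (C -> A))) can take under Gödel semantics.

0.25

The minimum is attained at A = 0, B = 0, C = 0.25:
  ~B: Gödel ¬ of 0 = 1 (operand is 0)
  (~B -> C): 1 > 0.25, so result = 0.25
  (A | (~B -> C)) = max(0, 0.25) = 0.25
  ~(A | (~B -> C)): Gödel ¬ of 0.25 = 0 (operand ≠ 0)
  (C -> A): 0.25 > 0, so result = 0
  (C | (C -> A)) = max(0.25, 0) = 0.25
  (~(A | (~B -> C)) | (C | (C -> A))) = max(0, 0.25) = 0.25
Checking all 125 assignments confirms none give a value below 0.25.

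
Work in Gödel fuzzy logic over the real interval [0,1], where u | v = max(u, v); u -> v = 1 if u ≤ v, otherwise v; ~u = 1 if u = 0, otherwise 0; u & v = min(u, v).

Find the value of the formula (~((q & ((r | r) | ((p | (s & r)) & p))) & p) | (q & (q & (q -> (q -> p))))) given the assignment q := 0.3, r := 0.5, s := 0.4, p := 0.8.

0.30

(r | r) = max(0.5, 0.5) = 0.5
(s & r) = min(0.4, 0.5) = 0.4
(p | (s & r)) = max(0.8, 0.4) = 0.8
((p | (s & r)) & p) = min(0.8, 0.8) = 0.8
((r | r) | ((p | (s & r)) & p)) = max(0.5, 0.8) = 0.8
(q & ((r | r) | ((p | (s & r)) & p))) = min(0.3, 0.8) = 0.3
((q & ((r | r) | ((p | (s & r)) & p))) & p) = min(0.3, 0.8) = 0.3
~((q & ((r | r) | ((p | (s & r)) & p))) & p): Gödel ¬ of 0.3 = 0 (operand ≠ 0)
(q -> p): 0.3 ≤ 0.8, so result = 1
(q -> (q -> p)): 0.3 ≤ 1, so result = 1
(q & (q -> (q -> p))) = min(0.3, 1) = 0.3
(q & (q & (q -> (q -> p)))) = min(0.3, 0.3) = 0.3
(~((q & ((r | r) | ((p | (s & r)) & p))) & p) | (q & (q & (q -> (q -> p))))) = max(0, 0.3) = 0.3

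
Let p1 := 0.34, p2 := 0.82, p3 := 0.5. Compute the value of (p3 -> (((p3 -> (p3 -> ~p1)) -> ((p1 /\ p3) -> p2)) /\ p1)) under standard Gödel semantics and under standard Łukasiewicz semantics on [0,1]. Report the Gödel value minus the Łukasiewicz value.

-0.50

Gödel evaluation:
  ~p1: Gödel ¬ of 0.34 = 0 (operand ≠ 0)
  (p3 -> ~p1): 0.5 > 0, so result = 0
  (p3 -> (p3 -> ~p1)): 0.5 > 0, so result = 0
  (p1 /\ p3) = min(0.34, 0.5) = 0.34
  ((p1 /\ p3) -> p2): 0.34 ≤ 0.82, so result = 1
  ((p3 -> (p3 -> ~p1)) -> ((p1 /\ p3) -> p2)): 0 ≤ 1, so result = 1
  (((p3 -> (p3 -> ~p1)) -> ((p1 /\ p3) -> p2)) /\ p1) = min(1, 0.34) = 0.34
  (p3 -> (((p3 -> (p3 -> ~p1)) -> ((p1 /\ p3) -> p2)) /\ p1)): 0.5 > 0.34, so result = 0.34
  Gödel value = 0.34
Łukasiewicz evaluation:
  ~p1: Łukasiewicz ¬ gives 1 − 0.34 = 0.66
  (p3 -> ~p1): min(1, 1 − 0.5 + 0.66) = 1
  (p3 -> (p3 -> ~p1)): min(1, 1 − 0.5 + 1) = 1
  (p1 /\ p3) = min(0.34, 0.5) = 0.34
  ((p1 /\ p3) -> p2): min(1, 1 − 0.34 + 0.82) = 1
  ((p3 -> (p3 -> ~p1)) -> ((p1 /\ p3) -> p2)): min(1, 1 − 1 + 1) = 1
  (((p3 -> (p3 -> ~p1)) -> ((p1 /\ p3) -> p2)) /\ p1) = min(1, 0.34) = 0.34
  (p3 -> (((p3 -> (p3 -> ~p1)) -> ((p1 /\ p3) -> p2)) /\ p1)): min(1, 1 − 0.5 + 0.34) = 0.84
  Łukasiewicz value = 0.84
Difference: 0.34 − 0.84 = -0.50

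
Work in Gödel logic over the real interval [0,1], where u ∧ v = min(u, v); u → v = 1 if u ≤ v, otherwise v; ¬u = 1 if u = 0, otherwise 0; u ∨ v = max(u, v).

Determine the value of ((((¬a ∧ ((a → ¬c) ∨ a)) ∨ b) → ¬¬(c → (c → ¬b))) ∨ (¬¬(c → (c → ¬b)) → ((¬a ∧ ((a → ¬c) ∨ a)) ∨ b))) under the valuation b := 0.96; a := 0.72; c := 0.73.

1.00

¬a: Gödel ¬ of 0.72 = 0 (operand ≠ 0)
¬c: Gödel ¬ of 0.73 = 0 (operand ≠ 0)
(a → ¬c): 0.72 > 0, so result = 0
((a → ¬c) ∨ a) = max(0, 0.72) = 0.72
(¬a ∧ ((a → ¬c) ∨ a)) = min(0, 0.72) = 0
((¬a ∧ ((a → ¬c) ∨ a)) ∨ b) = max(0, 0.96) = 0.96
¬b: Gödel ¬ of 0.96 = 0 (operand ≠ 0)
(c → ¬b): 0.73 > 0, so result = 0
(c → (c → ¬b)): 0.73 > 0, so result = 0
¬(c → (c → ¬b)): Gödel ¬ of 0 = 1 (operand is 0)
¬¬(c → (c → ¬b)): Gödel ¬ of 1 = 0 (operand ≠ 0)
(((¬a ∧ ((a → ¬c) ∨ a)) ∨ b) → ¬¬(c → (c → ¬b))): 0.96 > 0, so result = 0
¬b: Gödel ¬ of 0.96 = 0 (operand ≠ 0)
(c → ¬b): 0.73 > 0, so result = 0
(c → (c → ¬b)): 0.73 > 0, so result = 0
¬(c → (c → ¬b)): Gödel ¬ of 0 = 1 (operand is 0)
¬¬(c → (c → ¬b)): Gödel ¬ of 1 = 0 (operand ≠ 0)
¬a: Gödel ¬ of 0.72 = 0 (operand ≠ 0)
¬c: Gödel ¬ of 0.73 = 0 (operand ≠ 0)
(a → ¬c): 0.72 > 0, so result = 0
((a → ¬c) ∨ a) = max(0, 0.72) = 0.72
(¬a ∧ ((a → ¬c) ∨ a)) = min(0, 0.72) = 0
((¬a ∧ ((a → ¬c) ∨ a)) ∨ b) = max(0, 0.96) = 0.96
(¬¬(c → (c → ¬b)) → ((¬a ∧ ((a → ¬c) ∨ a)) ∨ b)): 0 ≤ 0.96, so result = 1
((((¬a ∧ ((a → ¬c) ∨ a)) ∨ b) → ¬¬(c → (c → ¬b))) ∨ (¬¬(c → (c → ¬b)) → ((¬a ∧ ((a → ¬c) ∨ a)) ∨ b))) = max(0, 1) = 1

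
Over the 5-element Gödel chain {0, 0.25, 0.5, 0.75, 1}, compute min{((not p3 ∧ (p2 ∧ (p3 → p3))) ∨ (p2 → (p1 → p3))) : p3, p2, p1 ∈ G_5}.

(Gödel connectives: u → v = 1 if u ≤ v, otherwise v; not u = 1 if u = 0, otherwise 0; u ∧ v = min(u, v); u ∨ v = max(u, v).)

0.25

The minimum is attained at p3 = 0, p2 = 0.25, p1 = 0.25:
  not p3: Gödel ¬ of 0 = 1 (operand is 0)
  (p3 → p3): 0 ≤ 0, so result = 1
  (p2 ∧ (p3 → p3)) = min(0.25, 1) = 0.25
  (not p3 ∧ (p2 ∧ (p3 → p3))) = min(1, 0.25) = 0.25
  (p1 → p3): 0.25 > 0, so result = 0
  (p2 → (p1 → p3)): 0.25 > 0, so result = 0
  ((not p3 ∧ (p2 ∧ (p3 → p3))) ∨ (p2 → (p1 → p3))) = max(0.25, 0) = 0.25
Checking all 125 assignments confirms none give a value below 0.25.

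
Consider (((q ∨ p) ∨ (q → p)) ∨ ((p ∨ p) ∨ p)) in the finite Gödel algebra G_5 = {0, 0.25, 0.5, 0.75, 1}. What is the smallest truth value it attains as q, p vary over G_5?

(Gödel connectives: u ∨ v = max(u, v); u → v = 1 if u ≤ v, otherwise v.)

0.25

The minimum is attained at q = 0.25, p = 0:
  (q ∨ p) = max(0.25, 0) = 0.25
  (q → p): 0.25 > 0, so result = 0
  ((q ∨ p) ∨ (q → p)) = max(0.25, 0) = 0.25
  (p ∨ p) = max(0, 0) = 0
  ((p ∨ p) ∨ p) = max(0, 0) = 0
  (((q ∨ p) ∨ (q → p)) ∨ ((p ∨ p) ∨ p)) = max(0.25, 0) = 0.25
Checking all 25 assignments confirms none give a value below 0.25.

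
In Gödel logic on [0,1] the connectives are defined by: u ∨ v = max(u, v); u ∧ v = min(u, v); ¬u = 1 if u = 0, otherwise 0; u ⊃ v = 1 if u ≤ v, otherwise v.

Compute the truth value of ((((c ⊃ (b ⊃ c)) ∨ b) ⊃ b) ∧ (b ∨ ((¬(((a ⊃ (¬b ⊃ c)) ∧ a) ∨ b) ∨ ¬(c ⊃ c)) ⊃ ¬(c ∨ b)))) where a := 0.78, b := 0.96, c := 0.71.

0.96

(b ⊃ c): 0.96 > 0.71, so result = 0.71
(c ⊃ (b ⊃ c)): 0.71 ≤ 0.71, so result = 1
((c ⊃ (b ⊃ c)) ∨ b) = max(1, 0.96) = 1
(((c ⊃ (b ⊃ c)) ∨ b) ⊃ b): 1 > 0.96, so result = 0.96
¬b: Gödel ¬ of 0.96 = 0 (operand ≠ 0)
(¬b ⊃ c): 0 ≤ 0.71, so result = 1
(a ⊃ (¬b ⊃ c)): 0.78 ≤ 1, so result = 1
((a ⊃ (¬b ⊃ c)) ∧ a) = min(1, 0.78) = 0.78
(((a ⊃ (¬b ⊃ c)) ∧ a) ∨ b) = max(0.78, 0.96) = 0.96
¬(((a ⊃ (¬b ⊃ c)) ∧ a) ∨ b): Gödel ¬ of 0.96 = 0 (operand ≠ 0)
(c ⊃ c): 0.71 ≤ 0.71, so result = 1
¬(c ⊃ c): Gödel ¬ of 1 = 0 (operand ≠ 0)
(¬(((a ⊃ (¬b ⊃ c)) ∧ a) ∨ b) ∨ ¬(c ⊃ c)) = max(0, 0) = 0
(c ∨ b) = max(0.71, 0.96) = 0.96
¬(c ∨ b): Gödel ¬ of 0.96 = 0 (operand ≠ 0)
((¬(((a ⊃ (¬b ⊃ c)) ∧ a) ∨ b) ∨ ¬(c ⊃ c)) ⊃ ¬(c ∨ b)): 0 ≤ 0, so result = 1
(b ∨ ((¬(((a ⊃ (¬b ⊃ c)) ∧ a) ∨ b) ∨ ¬(c ⊃ c)) ⊃ ¬(c ∨ b))) = max(0.96, 1) = 1
((((c ⊃ (b ⊃ c)) ∨ b) ⊃ b) ∧ (b ∨ ((¬(((a ⊃ (¬b ⊃ c)) ∧ a) ∨ b) ∨ ¬(c ⊃ c)) ⊃ ¬(c ∨ b)))) = min(0.96, 1) = 0.96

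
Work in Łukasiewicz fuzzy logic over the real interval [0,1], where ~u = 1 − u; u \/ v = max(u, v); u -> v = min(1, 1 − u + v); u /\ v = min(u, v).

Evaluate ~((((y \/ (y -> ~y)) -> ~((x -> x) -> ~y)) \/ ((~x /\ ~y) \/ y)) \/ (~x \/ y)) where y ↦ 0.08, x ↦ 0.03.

0.03

~y: Łukasiewicz ¬ gives 1 − 0.08 = 0.92
(y -> ~y): min(1, 1 − 0.08 + 0.92) = 1
(y \/ (y -> ~y)) = max(0.08, 1) = 1
(x -> x): min(1, 1 − 0.03 + 0.03) = 1
~y: Łukasiewicz ¬ gives 1 − 0.08 = 0.92
((x -> x) -> ~y): min(1, 1 − 1 + 0.92) = 0.92
~((x -> x) -> ~y): Łukasiewicz ¬ gives 1 − 0.92 = 0.08
((y \/ (y -> ~y)) -> ~((x -> x) -> ~y)): min(1, 1 − 1 + 0.08) = 0.08
~x: Łukasiewicz ¬ gives 1 − 0.03 = 0.97
~y: Łukasiewicz ¬ gives 1 − 0.08 = 0.92
(~x /\ ~y) = min(0.97, 0.92) = 0.92
((~x /\ ~y) \/ y) = max(0.92, 0.08) = 0.92
(((y \/ (y -> ~y)) -> ~((x -> x) -> ~y)) \/ ((~x /\ ~y) \/ y)) = max(0.08, 0.92) = 0.92
~x: Łukasiewicz ¬ gives 1 − 0.03 = 0.97
(~x \/ y) = max(0.97, 0.08) = 0.97
((((y \/ (y -> ~y)) -> ~((x -> x) -> ~y)) \/ ((~x /\ ~y) \/ y)) \/ (~x \/ y)) = max(0.92, 0.97) = 0.97
~((((y \/ (y -> ~y)) -> ~((x -> x) -> ~y)) \/ ((~x /\ ~y) \/ y)) \/ (~x \/ y)): Łukasiewicz ¬ gives 1 − 0.97 = 0.03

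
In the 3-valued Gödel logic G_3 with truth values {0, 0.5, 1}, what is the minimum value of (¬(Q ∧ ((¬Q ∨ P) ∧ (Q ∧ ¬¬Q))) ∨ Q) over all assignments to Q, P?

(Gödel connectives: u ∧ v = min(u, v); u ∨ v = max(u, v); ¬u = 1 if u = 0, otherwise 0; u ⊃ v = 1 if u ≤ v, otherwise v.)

0.50

The minimum is attained at Q = 0.5, P = 0.5:
  ¬Q: Gödel ¬ of 0.5 = 0 (operand ≠ 0)
  (¬Q ∨ P) = max(0, 0.5) = 0.5
  ¬Q: Gödel ¬ of 0.5 = 0 (operand ≠ 0)
  ¬¬Q: Gödel ¬ of 0 = 1 (operand is 0)
  (Q ∧ ¬¬Q) = min(0.5, 1) = 0.5
  ((¬Q ∨ P) ∧ (Q ∧ ¬¬Q)) = min(0.5, 0.5) = 0.5
  (Q ∧ ((¬Q ∨ P) ∧ (Q ∧ ¬¬Q))) = min(0.5, 0.5) = 0.5
  ¬(Q ∧ ((¬Q ∨ P) ∧ (Q ∧ ¬¬Q))): Gödel ¬ of 0.5 = 0 (operand ≠ 0)
  (¬(Q ∧ ((¬Q ∨ P) ∧ (Q ∧ ¬¬Q))) ∨ Q) = max(0, 0.5) = 0.5
Checking all 9 assignments confirms none give a value below 0.50.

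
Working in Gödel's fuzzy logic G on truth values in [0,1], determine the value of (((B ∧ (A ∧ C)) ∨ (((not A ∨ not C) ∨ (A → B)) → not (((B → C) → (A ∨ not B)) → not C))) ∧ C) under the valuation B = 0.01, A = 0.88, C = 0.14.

0.14

(A ∧ C) = min(0.88, 0.14) = 0.14
(B ∧ (A ∧ C)) = min(0.01, 0.14) = 0.01
not A: Gödel ¬ of 0.88 = 0 (operand ≠ 0)
not C: Gödel ¬ of 0.14 = 0 (operand ≠ 0)
(not A ∨ not C) = max(0, 0) = 0
(A → B): 0.88 > 0.01, so result = 0.01
((not A ∨ not C) ∨ (A → B)) = max(0, 0.01) = 0.01
(B → C): 0.01 ≤ 0.14, so result = 1
not B: Gödel ¬ of 0.01 = 0 (operand ≠ 0)
(A ∨ not B) = max(0.88, 0) = 0.88
((B → C) → (A ∨ not B)): 1 > 0.88, so result = 0.88
not C: Gödel ¬ of 0.14 = 0 (operand ≠ 0)
(((B → C) → (A ∨ not B)) → not C): 0.88 > 0, so result = 0
not (((B → C) → (A ∨ not B)) → not C): Gödel ¬ of 0 = 1 (operand is 0)
(((not A ∨ not C) ∨ (A → B)) → not (((B → C) → (A ∨ not B)) → not C)): 0.01 ≤ 1, so result = 1
((B ∧ (A ∧ C)) ∨ (((not A ∨ not C) ∨ (A → B)) → not (((B → C) → (A ∨ not B)) → not C))) = max(0.01, 1) = 1
(((B ∧ (A ∧ C)) ∨ (((not A ∨ not C) ∨ (A → B)) → not (((B → C) → (A ∨ not B)) → not C))) ∧ C) = min(1, 0.14) = 0.14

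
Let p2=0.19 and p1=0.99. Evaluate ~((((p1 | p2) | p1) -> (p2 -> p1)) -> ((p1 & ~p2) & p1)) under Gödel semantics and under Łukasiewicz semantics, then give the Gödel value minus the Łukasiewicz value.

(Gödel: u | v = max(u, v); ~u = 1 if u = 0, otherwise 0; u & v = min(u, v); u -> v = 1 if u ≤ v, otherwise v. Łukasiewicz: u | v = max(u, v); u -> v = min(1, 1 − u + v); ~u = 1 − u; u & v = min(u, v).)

0.81

Gödel evaluation:
  (p1 | p2) = max(0.99, 0.19) = 0.99
  ((p1 | p2) | p1) = max(0.99, 0.99) = 0.99
  (p2 -> p1): 0.19 ≤ 0.99, so result = 1
  (((p1 | p2) | p1) -> (p2 -> p1)): 0.99 ≤ 1, so result = 1
  ~p2: Gödel ¬ of 0.19 = 0 (operand ≠ 0)
  (p1 & ~p2) = min(0.99, 0) = 0
  ((p1 & ~p2) & p1) = min(0, 0.99) = 0
  ((((p1 | p2) | p1) -> (p2 -> p1)) -> ((p1 & ~p2) & p1)): 1 > 0, so result = 0
  ~((((p1 | p2) | p1) -> (p2 -> p1)) -> ((p1 & ~p2) & p1)): Gödel ¬ of 0 = 1 (operand is 0)
  Gödel value = 1
Łukasiewicz evaluation:
  (p1 | p2) = max(0.99, 0.19) = 0.99
  ((p1 | p2) | p1) = max(0.99, 0.99) = 0.99
  (p2 -> p1): min(1, 1 − 0.19 + 0.99) = 1
  (((p1 | p2) | p1) -> (p2 -> p1)): min(1, 1 − 0.99 + 1) = 1
  ~p2: Łukasiewicz ¬ gives 1 − 0.19 = 0.81
  (p1 & ~p2) = min(0.99, 0.81) = 0.81
  ((p1 & ~p2) & p1) = min(0.81, 0.99) = 0.81
  ((((p1 | p2) | p1) -> (p2 -> p1)) -> ((p1 & ~p2) & p1)): min(1, 1 − 1 + 0.81) = 0.81
  ~((((p1 | p2) | p1) -> (p2 -> p1)) -> ((p1 & ~p2) & p1)): Łukasiewicz ¬ gives 1 − 0.81 = 0.19
  Łukasiewicz value = 0.19
Difference: 1 − 0.19 = 0.81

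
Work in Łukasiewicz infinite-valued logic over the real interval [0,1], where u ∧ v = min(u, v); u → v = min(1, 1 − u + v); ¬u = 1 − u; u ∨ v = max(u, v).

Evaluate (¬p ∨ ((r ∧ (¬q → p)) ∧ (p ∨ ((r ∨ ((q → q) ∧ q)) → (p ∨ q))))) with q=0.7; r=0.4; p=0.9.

0.40

¬p: Łukasiewicz ¬ gives 1 − 0.9 = 0.1
¬q: Łukasiewicz ¬ gives 1 − 0.7 = 0.3
(¬q → p): min(1, 1 − 0.3 + 0.9) = 1
(r ∧ (¬q → p)) = min(0.4, 1) = 0.4
(q → q): min(1, 1 − 0.7 + 0.7) = 1
((q → q) ∧ q) = min(1, 0.7) = 0.7
(r ∨ ((q → q) ∧ q)) = max(0.4, 0.7) = 0.7
(p ∨ q) = max(0.9, 0.7) = 0.9
((r ∨ ((q → q) ∧ q)) → (p ∨ q)): min(1, 1 − 0.7 + 0.9) = 1
(p ∨ ((r ∨ ((q → q) ∧ q)) → (p ∨ q))) = max(0.9, 1) = 1
((r ∧ (¬q → p)) ∧ (p ∨ ((r ∨ ((q → q) ∧ q)) → (p ∨ q)))) = min(0.4, 1) = 0.4
(¬p ∨ ((r ∧ (¬q → p)) ∧ (p ∨ ((r ∨ ((q → q) ∧ q)) → (p ∨ q))))) = max(0.1, 0.4) = 0.4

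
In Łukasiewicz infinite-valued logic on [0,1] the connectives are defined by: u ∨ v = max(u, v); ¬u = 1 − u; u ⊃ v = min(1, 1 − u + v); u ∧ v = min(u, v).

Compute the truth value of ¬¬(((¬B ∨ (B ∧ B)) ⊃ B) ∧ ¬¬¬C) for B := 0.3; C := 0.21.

¬B: Łukasiewicz ¬ gives 1 − 0.3 = 0.7
(B ∧ B) = min(0.3, 0.3) = 0.3
(¬B ∨ (B ∧ B)) = max(0.7, 0.3) = 0.7
((¬B ∨ (B ∧ B)) ⊃ B): min(1, 1 − 0.7 + 0.3) = 0.6
¬C: Łukasiewicz ¬ gives 1 − 0.21 = 0.79
¬¬C: Łukasiewicz ¬ gives 1 − 0.79 = 0.21
¬¬¬C: Łukasiewicz ¬ gives 1 − 0.21 = 0.79
(((¬B ∨ (B ∧ B)) ⊃ B) ∧ ¬¬¬C) = min(0.6, 0.79) = 0.6
¬(((¬B ∨ (B ∧ B)) ⊃ B) ∧ ¬¬¬C): Łukasiewicz ¬ gives 1 − 0.6 = 0.4
¬¬(((¬B ∨ (B ∧ B)) ⊃ B) ∧ ¬¬¬C): Łukasiewicz ¬ gives 1 − 0.4 = 0.6

0.60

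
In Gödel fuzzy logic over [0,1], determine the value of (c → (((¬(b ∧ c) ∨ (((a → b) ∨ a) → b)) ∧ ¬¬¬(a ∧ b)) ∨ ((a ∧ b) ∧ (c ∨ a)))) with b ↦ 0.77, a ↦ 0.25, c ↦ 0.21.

(b ∧ c) = min(0.77, 0.21) = 0.21
¬(b ∧ c): Gödel ¬ of 0.21 = 0 (operand ≠ 0)
(a → b): 0.25 ≤ 0.77, so result = 1
((a → b) ∨ a) = max(1, 0.25) = 1
(((a → b) ∨ a) → b): 1 > 0.77, so result = 0.77
(¬(b ∧ c) ∨ (((a → b) ∨ a) → b)) = max(0, 0.77) = 0.77
(a ∧ b) = min(0.25, 0.77) = 0.25
¬(a ∧ b): Gödel ¬ of 0.25 = 0 (operand ≠ 0)
¬¬(a ∧ b): Gödel ¬ of 0 = 1 (operand is 0)
¬¬¬(a ∧ b): Gödel ¬ of 1 = 0 (operand ≠ 0)
((¬(b ∧ c) ∨ (((a → b) ∨ a) → b)) ∧ ¬¬¬(a ∧ b)) = min(0.77, 0) = 0
(a ∧ b) = min(0.25, 0.77) = 0.25
(c ∨ a) = max(0.21, 0.25) = 0.25
((a ∧ b) ∧ (c ∨ a)) = min(0.25, 0.25) = 0.25
(((¬(b ∧ c) ∨ (((a → b) ∨ a) → b)) ∧ ¬¬¬(a ∧ b)) ∨ ((a ∧ b) ∧ (c ∨ a))) = max(0, 0.25) = 0.25
(c → (((¬(b ∧ c) ∨ (((a → b) ∨ a) → b)) ∧ ¬¬¬(a ∧ b)) ∨ ((a ∧ b) ∧ (c ∨ a)))): 0.21 ≤ 0.25, so result = 1

1.00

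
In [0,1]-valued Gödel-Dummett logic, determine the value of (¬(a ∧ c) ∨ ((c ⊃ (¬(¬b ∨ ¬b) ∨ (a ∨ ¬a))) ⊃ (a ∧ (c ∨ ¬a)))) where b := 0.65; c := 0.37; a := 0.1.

(a ∧ c) = min(0.1, 0.37) = 0.1
¬(a ∧ c): Gödel ¬ of 0.1 = 0 (operand ≠ 0)
¬b: Gödel ¬ of 0.65 = 0 (operand ≠ 0)
¬b: Gödel ¬ of 0.65 = 0 (operand ≠ 0)
(¬b ∨ ¬b) = max(0, 0) = 0
¬(¬b ∨ ¬b): Gödel ¬ of 0 = 1 (operand is 0)
¬a: Gödel ¬ of 0.1 = 0 (operand ≠ 0)
(a ∨ ¬a) = max(0.1, 0) = 0.1
(¬(¬b ∨ ¬b) ∨ (a ∨ ¬a)) = max(1, 0.1) = 1
(c ⊃ (¬(¬b ∨ ¬b) ∨ (a ∨ ¬a))): 0.37 ≤ 1, so result = 1
¬a: Gödel ¬ of 0.1 = 0 (operand ≠ 0)
(c ∨ ¬a) = max(0.37, 0) = 0.37
(a ∧ (c ∨ ¬a)) = min(0.1, 0.37) = 0.1
((c ⊃ (¬(¬b ∨ ¬b) ∨ (a ∨ ¬a))) ⊃ (a ∧ (c ∨ ¬a))): 1 > 0.1, so result = 0.1
(¬(a ∧ c) ∨ ((c ⊃ (¬(¬b ∨ ¬b) ∨ (a ∨ ¬a))) ⊃ (a ∧ (c ∨ ¬a)))) = max(0, 0.1) = 0.1

0.10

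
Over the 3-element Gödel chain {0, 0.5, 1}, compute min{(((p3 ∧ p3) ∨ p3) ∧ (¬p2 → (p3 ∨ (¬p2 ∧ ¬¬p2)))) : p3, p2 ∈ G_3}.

0.00

The minimum is attained at p3 = 0, p2 = 0:
  (p3 ∧ p3) = min(0, 0) = 0
  ((p3 ∧ p3) ∨ p3) = max(0, 0) = 0
  ¬p2: Gödel ¬ of 0 = 1 (operand is 0)
  ¬p2: Gödel ¬ of 0 = 1 (operand is 0)
  ¬p2: Gödel ¬ of 0 = 1 (operand is 0)
  ¬¬p2: Gödel ¬ of 1 = 0 (operand ≠ 0)
  (¬p2 ∧ ¬¬p2) = min(1, 0) = 0
  (p3 ∨ (¬p2 ∧ ¬¬p2)) = max(0, 0) = 0
  (¬p2 → (p3 ∨ (¬p2 ∧ ¬¬p2))): 1 > 0, so result = 0
  (((p3 ∧ p3) ∨ p3) ∧ (¬p2 → (p3 ∨ (¬p2 ∧ ¬¬p2)))) = min(0, 0) = 0
Checking all 9 assignments confirms none give a value below 0.00.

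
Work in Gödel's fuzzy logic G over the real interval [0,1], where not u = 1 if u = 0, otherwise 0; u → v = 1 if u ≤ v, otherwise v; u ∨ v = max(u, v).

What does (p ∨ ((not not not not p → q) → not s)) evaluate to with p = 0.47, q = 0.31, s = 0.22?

0.47

not p: Gödel ¬ of 0.47 = 0 (operand ≠ 0)
not not p: Gödel ¬ of 0 = 1 (operand is 0)
not not not p: Gödel ¬ of 1 = 0 (operand ≠ 0)
not not not not p: Gödel ¬ of 0 = 1 (operand is 0)
(not not not not p → q): 1 > 0.31, so result = 0.31
not s: Gödel ¬ of 0.22 = 0 (operand ≠ 0)
((not not not not p → q) → not s): 0.31 > 0, so result = 0
(p ∨ ((not not not not p → q) → not s)) = max(0.47, 0) = 0.47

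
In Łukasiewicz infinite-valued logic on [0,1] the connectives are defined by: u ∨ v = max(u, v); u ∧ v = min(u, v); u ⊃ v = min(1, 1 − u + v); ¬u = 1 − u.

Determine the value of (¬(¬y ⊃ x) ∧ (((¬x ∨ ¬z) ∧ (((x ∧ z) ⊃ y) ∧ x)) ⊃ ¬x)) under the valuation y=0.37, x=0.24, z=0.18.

¬y: Łukasiewicz ¬ gives 1 − 0.37 = 0.63
(¬y ⊃ x): min(1, 1 − 0.63 + 0.24) = 0.61
¬(¬y ⊃ x): Łukasiewicz ¬ gives 1 − 0.61 = 0.39
¬x: Łukasiewicz ¬ gives 1 − 0.24 = 0.76
¬z: Łukasiewicz ¬ gives 1 − 0.18 = 0.82
(¬x ∨ ¬z) = max(0.76, 0.82) = 0.82
(x ∧ z) = min(0.24, 0.18) = 0.18
((x ∧ z) ⊃ y): min(1, 1 − 0.18 + 0.37) = 1
(((x ∧ z) ⊃ y) ∧ x) = min(1, 0.24) = 0.24
((¬x ∨ ¬z) ∧ (((x ∧ z) ⊃ y) ∧ x)) = min(0.82, 0.24) = 0.24
¬x: Łukasiewicz ¬ gives 1 − 0.24 = 0.76
(((¬x ∨ ¬z) ∧ (((x ∧ z) ⊃ y) ∧ x)) ⊃ ¬x): min(1, 1 − 0.24 + 0.76) = 1
(¬(¬y ⊃ x) ∧ (((¬x ∨ ¬z) ∧ (((x ∧ z) ⊃ y) ∧ x)) ⊃ ¬x)) = min(0.39, 1) = 0.39

0.39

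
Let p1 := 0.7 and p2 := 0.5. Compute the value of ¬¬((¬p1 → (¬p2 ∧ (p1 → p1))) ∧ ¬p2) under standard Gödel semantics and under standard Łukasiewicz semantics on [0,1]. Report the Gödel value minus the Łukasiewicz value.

-0.50

Gödel evaluation:
  ¬p1: Gödel ¬ of 0.7 = 0 (operand ≠ 0)
  ¬p2: Gödel ¬ of 0.5 = 0 (operand ≠ 0)
  (p1 → p1): 0.7 ≤ 0.7, so result = 1
  (¬p2 ∧ (p1 → p1)) = min(0, 1) = 0
  (¬p1 → (¬p2 ∧ (p1 → p1))): 0 ≤ 0, so result = 1
  ¬p2: Gödel ¬ of 0.5 = 0 (operand ≠ 0)
  ((¬p1 → (¬p2 ∧ (p1 → p1))) ∧ ¬p2) = min(1, 0) = 0
  ¬((¬p1 → (¬p2 ∧ (p1 → p1))) ∧ ¬p2): Gödel ¬ of 0 = 1 (operand is 0)
  ¬¬((¬p1 → (¬p2 ∧ (p1 → p1))) ∧ ¬p2): Gödel ¬ of 1 = 0 (operand ≠ 0)
  Gödel value = 0
Łukasiewicz evaluation:
  ¬p1: Łukasiewicz ¬ gives 1 − 0.7 = 0.3
  ¬p2: Łukasiewicz ¬ gives 1 − 0.5 = 0.5
  (p1 → p1): min(1, 1 − 0.7 + 0.7) = 1
  (¬p2 ∧ (p1 → p1)) = min(0.5, 1) = 0.5
  (¬p1 → (¬p2 ∧ (p1 → p1))): min(1, 1 − 0.3 + 0.5) = 1
  ¬p2: Łukasiewicz ¬ gives 1 − 0.5 = 0.5
  ((¬p1 → (¬p2 ∧ (p1 → p1))) ∧ ¬p2) = min(1, 0.5) = 0.5
  ¬((¬p1 → (¬p2 ∧ (p1 → p1))) ∧ ¬p2): Łukasiewicz ¬ gives 1 − 0.5 = 0.5
  ¬¬((¬p1 → (¬p2 ∧ (p1 → p1))) ∧ ¬p2): Łukasiewicz ¬ gives 1 − 0.5 = 0.5
  Łukasiewicz value = 0.5
Difference: 0 − 0.5 = -0.50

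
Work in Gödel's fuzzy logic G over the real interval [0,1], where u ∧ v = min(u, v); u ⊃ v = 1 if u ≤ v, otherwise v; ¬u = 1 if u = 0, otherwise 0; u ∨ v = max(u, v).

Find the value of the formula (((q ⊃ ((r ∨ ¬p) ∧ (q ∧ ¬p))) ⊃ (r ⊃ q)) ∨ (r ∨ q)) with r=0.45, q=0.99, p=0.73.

1.00

¬p: Gödel ¬ of 0.73 = 0 (operand ≠ 0)
(r ∨ ¬p) = max(0.45, 0) = 0.45
¬p: Gödel ¬ of 0.73 = 0 (operand ≠ 0)
(q ∧ ¬p) = min(0.99, 0) = 0
((r ∨ ¬p) ∧ (q ∧ ¬p)) = min(0.45, 0) = 0
(q ⊃ ((r ∨ ¬p) ∧ (q ∧ ¬p))): 0.99 > 0, so result = 0
(r ⊃ q): 0.45 ≤ 0.99, so result = 1
((q ⊃ ((r ∨ ¬p) ∧ (q ∧ ¬p))) ⊃ (r ⊃ q)): 0 ≤ 1, so result = 1
(r ∨ q) = max(0.45, 0.99) = 0.99
(((q ⊃ ((r ∨ ¬p) ∧ (q ∧ ¬p))) ⊃ (r ⊃ q)) ∨ (r ∨ q)) = max(1, 0.99) = 1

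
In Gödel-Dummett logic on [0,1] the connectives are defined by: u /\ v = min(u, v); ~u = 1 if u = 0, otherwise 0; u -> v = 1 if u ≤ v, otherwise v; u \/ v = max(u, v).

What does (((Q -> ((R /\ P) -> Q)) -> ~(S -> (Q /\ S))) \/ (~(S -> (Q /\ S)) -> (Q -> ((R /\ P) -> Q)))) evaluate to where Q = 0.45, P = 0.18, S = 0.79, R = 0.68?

1.00

(R /\ P) = min(0.68, 0.18) = 0.18
((R /\ P) -> Q): 0.18 ≤ 0.45, so result = 1
(Q -> ((R /\ P) -> Q)): 0.45 ≤ 1, so result = 1
(Q /\ S) = min(0.45, 0.79) = 0.45
(S -> (Q /\ S)): 0.79 > 0.45, so result = 0.45
~(S -> (Q /\ S)): Gödel ¬ of 0.45 = 0 (operand ≠ 0)
((Q -> ((R /\ P) -> Q)) -> ~(S -> (Q /\ S))): 1 > 0, so result = 0
(Q /\ S) = min(0.45, 0.79) = 0.45
(S -> (Q /\ S)): 0.79 > 0.45, so result = 0.45
~(S -> (Q /\ S)): Gödel ¬ of 0.45 = 0 (operand ≠ 0)
(R /\ P) = min(0.68, 0.18) = 0.18
((R /\ P) -> Q): 0.18 ≤ 0.45, so result = 1
(Q -> ((R /\ P) -> Q)): 0.45 ≤ 1, so result = 1
(~(S -> (Q /\ S)) -> (Q -> ((R /\ P) -> Q))): 0 ≤ 1, so result = 1
(((Q -> ((R /\ P) -> Q)) -> ~(S -> (Q /\ S))) \/ (~(S -> (Q /\ S)) -> (Q -> ((R /\ P) -> Q)))) = max(0, 1) = 1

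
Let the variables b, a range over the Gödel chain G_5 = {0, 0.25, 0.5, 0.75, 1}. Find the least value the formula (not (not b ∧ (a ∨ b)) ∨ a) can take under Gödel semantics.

The minimum is attained at b = 0, a = 0.25:
  not b: Gödel ¬ of 0 = 1 (operand is 0)
  (a ∨ b) = max(0.25, 0) = 0.25
  (not b ∧ (a ∨ b)) = min(1, 0.25) = 0.25
  not (not b ∧ (a ∨ b)): Gödel ¬ of 0.25 = 0 (operand ≠ 0)
  (not (not b ∧ (a ∨ b)) ∨ a) = max(0, 0.25) = 0.25
Checking all 25 assignments confirms none give a value below 0.25.

0.25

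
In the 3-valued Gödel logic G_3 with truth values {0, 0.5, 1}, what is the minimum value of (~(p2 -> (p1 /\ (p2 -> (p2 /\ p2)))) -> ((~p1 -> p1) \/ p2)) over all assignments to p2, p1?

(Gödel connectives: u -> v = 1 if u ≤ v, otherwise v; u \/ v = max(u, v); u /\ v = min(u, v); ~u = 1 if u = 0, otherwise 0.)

The minimum is attained at p2 = 0.5, p1 = 0:
  (p2 /\ p2) = min(0.5, 0.5) = 0.5
  (p2 -> (p2 /\ p2)): 0.5 ≤ 0.5, so result = 1
  (p1 /\ (p2 -> (p2 /\ p2))) = min(0, 1) = 0
  (p2 -> (p1 /\ (p2 -> (p2 /\ p2)))): 0.5 > 0, so result = 0
  ~(p2 -> (p1 /\ (p2 -> (p2 /\ p2)))): Gödel ¬ of 0 = 1 (operand is 0)
  ~p1: Gödel ¬ of 0 = 1 (operand is 0)
  (~p1 -> p1): 1 > 0, so result = 0
  ((~p1 -> p1) \/ p2) = max(0, 0.5) = 0.5
  (~(p2 -> (p1 /\ (p2 -> (p2 /\ p2)))) -> ((~p1 -> p1) \/ p2)): 1 > 0.5, so result = 0.5
Checking all 9 assignments confirms none give a value below 0.50.

0.50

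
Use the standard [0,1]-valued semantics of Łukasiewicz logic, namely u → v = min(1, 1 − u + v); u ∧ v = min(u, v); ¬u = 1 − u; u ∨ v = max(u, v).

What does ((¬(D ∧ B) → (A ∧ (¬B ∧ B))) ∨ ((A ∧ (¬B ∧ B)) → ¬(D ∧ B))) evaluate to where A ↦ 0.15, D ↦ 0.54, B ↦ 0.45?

1.00

(D ∧ B) = min(0.54, 0.45) = 0.45
¬(D ∧ B): Łukasiewicz ¬ gives 1 − 0.45 = 0.55
¬B: Łukasiewicz ¬ gives 1 − 0.45 = 0.55
(¬B ∧ B) = min(0.55, 0.45) = 0.45
(A ∧ (¬B ∧ B)) = min(0.15, 0.45) = 0.15
(¬(D ∧ B) → (A ∧ (¬B ∧ B))): min(1, 1 − 0.55 + 0.15) = 0.6
¬B: Łukasiewicz ¬ gives 1 − 0.45 = 0.55
(¬B ∧ B) = min(0.55, 0.45) = 0.45
(A ∧ (¬B ∧ B)) = min(0.15, 0.45) = 0.15
(D ∧ B) = min(0.54, 0.45) = 0.45
¬(D ∧ B): Łukasiewicz ¬ gives 1 − 0.45 = 0.55
((A ∧ (¬B ∧ B)) → ¬(D ∧ B)): min(1, 1 − 0.15 + 0.55) = 1
((¬(D ∧ B) → (A ∧ (¬B ∧ B))) ∨ ((A ∧ (¬B ∧ B)) → ¬(D ∧ B))) = max(0.6, 1) = 1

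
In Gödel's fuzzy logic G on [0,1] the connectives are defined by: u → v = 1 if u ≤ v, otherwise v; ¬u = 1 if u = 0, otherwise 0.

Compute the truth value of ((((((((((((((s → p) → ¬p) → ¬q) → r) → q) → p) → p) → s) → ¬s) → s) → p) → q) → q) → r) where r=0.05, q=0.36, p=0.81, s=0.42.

0.05

(s → p): 0.42 ≤ 0.81, so result = 1
¬p: Gödel ¬ of 0.81 = 0 (operand ≠ 0)
((s → p) → ¬p): 1 > 0, so result = 0
¬q: Gödel ¬ of 0.36 = 0 (operand ≠ 0)
(((s → p) → ¬p) → ¬q): 0 ≤ 0, so result = 1
((((s → p) → ¬p) → ¬q) → r): 1 > 0.05, so result = 0.05
(((((s → p) → ¬p) → ¬q) → r) → q): 0.05 ≤ 0.36, so result = 1
((((((s → p) → ¬p) → ¬q) → r) → q) → p): 1 > 0.81, so result = 0.81
(((((((s → p) → ¬p) → ¬q) → r) → q) → p) → p): 0.81 ≤ 0.81, so result = 1
((((((((s → p) → ¬p) → ¬q) → r) → q) → p) → p) → s): 1 > 0.42, so result = 0.42
¬s: Gödel ¬ of 0.42 = 0 (operand ≠ 0)
(((((((((s → p) → ¬p) → ¬q) → r) → q) → p) → p) → s) → ¬s): 0.42 > 0, so result = 0
((((((((((s → p) → ¬p) → ¬q) → r) → q) → p) → p) → s) → ¬s) → s): 0 ≤ 0.42, so result = 1
(((((((((((s → p) → ¬p) → ¬q) → r) → q) → p) → p) → s) → ¬s) → s) → p): 1 > 0.81, so result = 0.81
((((((((((((s → p) → ¬p) → ¬q) → r) → q) → p) → p) → s) → ¬s) → s) → p) → q): 0.81 > 0.36, so result = 0.36
(((((((((((((s → p) → ¬p) → ¬q) → r) → q) → p) → p) → s) → ¬s) → s) → p) → q) → q): 0.36 ≤ 0.36, so result = 1
((((((((((((((s → p) → ¬p) → ¬q) → r) → q) → p) → p) → s) → ¬s) → s) → p) → q) → q) → r): 1 > 0.05, so result = 0.05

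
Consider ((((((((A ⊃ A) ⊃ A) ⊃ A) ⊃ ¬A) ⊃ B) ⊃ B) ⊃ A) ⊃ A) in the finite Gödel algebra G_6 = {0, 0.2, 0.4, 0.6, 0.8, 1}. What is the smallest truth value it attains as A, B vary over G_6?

0.20

The minimum is attained at A = 0.2, B = 0:
  (A ⊃ A): 0.2 ≤ 0.2, so result = 1
  ((A ⊃ A) ⊃ A): 1 > 0.2, so result = 0.2
  (((A ⊃ A) ⊃ A) ⊃ A): 0.2 ≤ 0.2, so result = 1
  ¬A: Gödel ¬ of 0.2 = 0 (operand ≠ 0)
  ((((A ⊃ A) ⊃ A) ⊃ A) ⊃ ¬A): 1 > 0, so result = 0
  (((((A ⊃ A) ⊃ A) ⊃ A) ⊃ ¬A) ⊃ B): 0 ≤ 0, so result = 1
  ((((((A ⊃ A) ⊃ A) ⊃ A) ⊃ ¬A) ⊃ B) ⊃ B): 1 > 0, so result = 0
  (((((((A ⊃ A) ⊃ A) ⊃ A) ⊃ ¬A) ⊃ B) ⊃ B) ⊃ A): 0 ≤ 0.2, so result = 1
  ((((((((A ⊃ A) ⊃ A) ⊃ A) ⊃ ¬A) ⊃ B) ⊃ B) ⊃ A) ⊃ A): 1 > 0.2, so result = 0.2
Checking all 36 assignments confirms none give a value below 0.20.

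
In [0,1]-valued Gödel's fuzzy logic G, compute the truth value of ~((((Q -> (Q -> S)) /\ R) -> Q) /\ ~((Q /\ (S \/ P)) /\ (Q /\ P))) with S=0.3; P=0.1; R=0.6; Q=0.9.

(Q -> S): 0.9 > 0.3, so result = 0.3
(Q -> (Q -> S)): 0.9 > 0.3, so result = 0.3
((Q -> (Q -> S)) /\ R) = min(0.3, 0.6) = 0.3
(((Q -> (Q -> S)) /\ R) -> Q): 0.3 ≤ 0.9, so result = 1
(S \/ P) = max(0.3, 0.1) = 0.3
(Q /\ (S \/ P)) = min(0.9, 0.3) = 0.3
(Q /\ P) = min(0.9, 0.1) = 0.1
((Q /\ (S \/ P)) /\ (Q /\ P)) = min(0.3, 0.1) = 0.1
~((Q /\ (S \/ P)) /\ (Q /\ P)): Gödel ¬ of 0.1 = 0 (operand ≠ 0)
((((Q -> (Q -> S)) /\ R) -> Q) /\ ~((Q /\ (S \/ P)) /\ (Q /\ P))) = min(1, 0) = 0
~((((Q -> (Q -> S)) /\ R) -> Q) /\ ~((Q /\ (S \/ P)) /\ (Q /\ P))): Gödel ¬ of 0 = 1 (operand is 0)

1.00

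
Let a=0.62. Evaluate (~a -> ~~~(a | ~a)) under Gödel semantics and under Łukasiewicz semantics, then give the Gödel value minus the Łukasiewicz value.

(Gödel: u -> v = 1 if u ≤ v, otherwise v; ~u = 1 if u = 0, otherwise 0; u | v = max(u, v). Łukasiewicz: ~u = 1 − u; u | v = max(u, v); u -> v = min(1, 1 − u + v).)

0.00

Gödel evaluation:
  ~a: Gödel ¬ of 0.62 = 0 (operand ≠ 0)
  ~a: Gödel ¬ of 0.62 = 0 (operand ≠ 0)
  (a | ~a) = max(0.62, 0) = 0.62
  ~(a | ~a): Gödel ¬ of 0.62 = 0 (operand ≠ 0)
  ~~(a | ~a): Gödel ¬ of 0 = 1 (operand is 0)
  ~~~(a | ~a): Gödel ¬ of 1 = 0 (operand ≠ 0)
  (~a -> ~~~(a | ~a)): 0 ≤ 0, so result = 1
  Gödel value = 1
Łukasiewicz evaluation:
  ~a: Łukasiewicz ¬ gives 1 − 0.62 = 0.38
  ~a: Łukasiewicz ¬ gives 1 − 0.62 = 0.38
  (a | ~a) = max(0.62, 0.38) = 0.62
  ~(a | ~a): Łukasiewicz ¬ gives 1 − 0.62 = 0.38
  ~~(a | ~a): Łukasiewicz ¬ gives 1 − 0.38 = 0.62
  ~~~(a | ~a): Łukasiewicz ¬ gives 1 − 0.62 = 0.38
  (~a -> ~~~(a | ~a)): min(1, 1 − 0.38 + 0.38) = 1
  Łukasiewicz value = 1
Difference: 1 − 1 = 0.00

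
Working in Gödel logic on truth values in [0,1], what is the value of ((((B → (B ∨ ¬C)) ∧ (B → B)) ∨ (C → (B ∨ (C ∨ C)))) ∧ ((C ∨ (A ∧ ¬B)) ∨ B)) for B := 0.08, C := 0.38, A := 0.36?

¬C: Gödel ¬ of 0.38 = 0 (operand ≠ 0)
(B ∨ ¬C) = max(0.08, 0) = 0.08
(B → (B ∨ ¬C)): 0.08 ≤ 0.08, so result = 1
(B → B): 0.08 ≤ 0.08, so result = 1
((B → (B ∨ ¬C)) ∧ (B → B)) = min(1, 1) = 1
(C ∨ C) = max(0.38, 0.38) = 0.38
(B ∨ (C ∨ C)) = max(0.08, 0.38) = 0.38
(C → (B ∨ (C ∨ C))): 0.38 ≤ 0.38, so result = 1
(((B → (B ∨ ¬C)) ∧ (B → B)) ∨ (C → (B ∨ (C ∨ C)))) = max(1, 1) = 1
¬B: Gödel ¬ of 0.08 = 0 (operand ≠ 0)
(A ∧ ¬B) = min(0.36, 0) = 0
(C ∨ (A ∧ ¬B)) = max(0.38, 0) = 0.38
((C ∨ (A ∧ ¬B)) ∨ B) = max(0.38, 0.08) = 0.38
((((B → (B ∨ ¬C)) ∧ (B → B)) ∨ (C → (B ∨ (C ∨ C)))) ∧ ((C ∨ (A ∧ ¬B)) ∨ B)) = min(1, 0.38) = 0.38

0.38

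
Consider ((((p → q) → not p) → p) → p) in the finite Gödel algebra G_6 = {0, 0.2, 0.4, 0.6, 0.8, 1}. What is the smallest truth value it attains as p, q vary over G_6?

The minimum is attained at p = 0.2, q = 0.2:
  (p → q): 0.2 ≤ 0.2, so result = 1
  not p: Gödel ¬ of 0.2 = 0 (operand ≠ 0)
  ((p → q) → not p): 1 > 0, so result = 0
  (((p → q) → not p) → p): 0 ≤ 0.2, so result = 1
  ((((p → q) → not p) → p) → p): 1 > 0.2, so result = 0.2
Checking all 36 assignments confirms none give a value below 0.20.

0.20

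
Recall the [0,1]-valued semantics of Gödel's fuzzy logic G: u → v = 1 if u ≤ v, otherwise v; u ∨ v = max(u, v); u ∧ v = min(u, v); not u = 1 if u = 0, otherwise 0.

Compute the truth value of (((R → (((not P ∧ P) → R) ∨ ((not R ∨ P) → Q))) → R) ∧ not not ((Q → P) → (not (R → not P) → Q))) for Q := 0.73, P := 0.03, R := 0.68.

not P: Gödel ¬ of 0.03 = 0 (operand ≠ 0)
(not P ∧ P) = min(0, 0.03) = 0
((not P ∧ P) → R): 0 ≤ 0.68, so result = 1
not R: Gödel ¬ of 0.68 = 0 (operand ≠ 0)
(not R ∨ P) = max(0, 0.03) = 0.03
((not R ∨ P) → Q): 0.03 ≤ 0.73, so result = 1
(((not P ∧ P) → R) ∨ ((not R ∨ P) → Q)) = max(1, 1) = 1
(R → (((not P ∧ P) → R) ∨ ((not R ∨ P) → Q))): 0.68 ≤ 1, so result = 1
((R → (((not P ∧ P) → R) ∨ ((not R ∨ P) → Q))) → R): 1 > 0.68, so result = 0.68
(Q → P): 0.73 > 0.03, so result = 0.03
not P: Gödel ¬ of 0.03 = 0 (operand ≠ 0)
(R → not P): 0.68 > 0, so result = 0
not (R → not P): Gödel ¬ of 0 = 1 (operand is 0)
(not (R → not P) → Q): 1 > 0.73, so result = 0.73
((Q → P) → (not (R → not P) → Q)): 0.03 ≤ 0.73, so result = 1
not ((Q → P) → (not (R → not P) → Q)): Gödel ¬ of 1 = 0 (operand ≠ 0)
not not ((Q → P) → (not (R → not P) → Q)): Gödel ¬ of 0 = 1 (operand is 0)
(((R → (((not P ∧ P) → R) ∨ ((not R ∨ P) → Q))) → R) ∧ not not ((Q → P) → (not (R → not P) → Q))) = min(0.68, 1) = 0.68

0.68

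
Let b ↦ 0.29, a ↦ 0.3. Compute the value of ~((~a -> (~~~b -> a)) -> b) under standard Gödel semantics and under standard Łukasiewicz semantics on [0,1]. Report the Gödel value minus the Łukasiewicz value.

Gödel evaluation:
  ~a: Gödel ¬ of 0.3 = 0 (operand ≠ 0)
  ~b: Gödel ¬ of 0.29 = 0 (operand ≠ 0)
  ~~b: Gödel ¬ of 0 = 1 (operand is 0)
  ~~~b: Gödel ¬ of 1 = 0 (operand ≠ 0)
  (~~~b -> a): 0 ≤ 0.3, so result = 1
  (~a -> (~~~b -> a)): 0 ≤ 1, so result = 1
  ((~a -> (~~~b -> a)) -> b): 1 > 0.29, so result = 0.29
  ~((~a -> (~~~b -> a)) -> b): Gödel ¬ of 0.29 = 0 (operand ≠ 0)
  Gödel value = 0
Łukasiewicz evaluation:
  ~a: Łukasiewicz ¬ gives 1 − 0.3 = 0.7
  ~b: Łukasiewicz ¬ gives 1 − 0.29 = 0.71
  ~~b: Łukasiewicz ¬ gives 1 − 0.71 = 0.29
  ~~~b: Łukasiewicz ¬ gives 1 − 0.29 = 0.71
  (~~~b -> a): min(1, 1 − 0.71 + 0.3) = 0.59
  (~a -> (~~~b -> a)): min(1, 1 − 0.7 + 0.59) = 0.89
  ((~a -> (~~~b -> a)) -> b): min(1, 1 − 0.89 + 0.29) = 0.4
  ~((~a -> (~~~b -> a)) -> b): Łukasiewicz ¬ gives 1 − 0.4 = 0.6
  Łukasiewicz value = 0.6
Difference: 0 − 0.6 = -0.60

-0.60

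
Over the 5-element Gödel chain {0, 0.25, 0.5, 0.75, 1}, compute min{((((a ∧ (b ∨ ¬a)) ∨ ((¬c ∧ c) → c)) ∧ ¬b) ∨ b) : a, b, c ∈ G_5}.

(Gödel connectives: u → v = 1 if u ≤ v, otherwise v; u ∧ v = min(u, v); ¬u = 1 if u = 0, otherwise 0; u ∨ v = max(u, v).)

0.25

The minimum is attained at a = 0, b = 0.25, c = 0:
  ¬a: Gödel ¬ of 0 = 1 (operand is 0)
  (b ∨ ¬a) = max(0.25, 1) = 1
  (a ∧ (b ∨ ¬a)) = min(0, 1) = 0
  ¬c: Gödel ¬ of 0 = 1 (operand is 0)
  (¬c ∧ c) = min(1, 0) = 0
  ((¬c ∧ c) → c): 0 ≤ 0, so result = 1
  ((a ∧ (b ∨ ¬a)) ∨ ((¬c ∧ c) → c)) = max(0, 1) = 1
  ¬b: Gödel ¬ of 0.25 = 0 (operand ≠ 0)
  (((a ∧ (b ∨ ¬a)) ∨ ((¬c ∧ c) → c)) ∧ ¬b) = min(1, 0) = 0
  ((((a ∧ (b ∨ ¬a)) ∨ ((¬c ∧ c) → c)) ∧ ¬b) ∨ b) = max(0, 0.25) = 0.25
Checking all 125 assignments confirms none give a value below 0.25.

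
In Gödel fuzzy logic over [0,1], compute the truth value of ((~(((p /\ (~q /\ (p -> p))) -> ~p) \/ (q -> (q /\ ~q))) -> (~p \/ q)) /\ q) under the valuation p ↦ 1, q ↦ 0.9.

~q: Gödel ¬ of 0.9 = 0 (operand ≠ 0)
(p -> p): 1 ≤ 1, so result = 1
(~q /\ (p -> p)) = min(0, 1) = 0
(p /\ (~q /\ (p -> p))) = min(1, 0) = 0
~p: Gödel ¬ of 1 = 0 (operand ≠ 0)
((p /\ (~q /\ (p -> p))) -> ~p): 0 ≤ 0, so result = 1
~q: Gödel ¬ of 0.9 = 0 (operand ≠ 0)
(q /\ ~q) = min(0.9, 0) = 0
(q -> (q /\ ~q)): 0.9 > 0, so result = 0
(((p /\ (~q /\ (p -> p))) -> ~p) \/ (q -> (q /\ ~q))) = max(1, 0) = 1
~(((p /\ (~q /\ (p -> p))) -> ~p) \/ (q -> (q /\ ~q))): Gödel ¬ of 1 = 0 (operand ≠ 0)
~p: Gödel ¬ of 1 = 0 (operand ≠ 0)
(~p \/ q) = max(0, 0.9) = 0.9
(~(((p /\ (~q /\ (p -> p))) -> ~p) \/ (q -> (q /\ ~q))) -> (~p \/ q)): 0 ≤ 0.9, so result = 1
((~(((p /\ (~q /\ (p -> p))) -> ~p) \/ (q -> (q /\ ~q))) -> (~p \/ q)) /\ q) = min(1, 0.9) = 0.9

0.90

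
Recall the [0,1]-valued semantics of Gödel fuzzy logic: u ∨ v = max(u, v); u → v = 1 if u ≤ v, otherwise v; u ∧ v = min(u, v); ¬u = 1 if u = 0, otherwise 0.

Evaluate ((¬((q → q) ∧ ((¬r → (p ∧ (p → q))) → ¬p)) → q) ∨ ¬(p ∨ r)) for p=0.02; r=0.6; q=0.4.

0.40

(q → q): 0.4 ≤ 0.4, so result = 1
¬r: Gödel ¬ of 0.6 = 0 (operand ≠ 0)
(p → q): 0.02 ≤ 0.4, so result = 1
(p ∧ (p → q)) = min(0.02, 1) = 0.02
(¬r → (p ∧ (p → q))): 0 ≤ 0.02, so result = 1
¬p: Gödel ¬ of 0.02 = 0 (operand ≠ 0)
((¬r → (p ∧ (p → q))) → ¬p): 1 > 0, so result = 0
((q → q) ∧ ((¬r → (p ∧ (p → q))) → ¬p)) = min(1, 0) = 0
¬((q → q) ∧ ((¬r → (p ∧ (p → q))) → ¬p)): Gödel ¬ of 0 = 1 (operand is 0)
(¬((q → q) ∧ ((¬r → (p ∧ (p → q))) → ¬p)) → q): 1 > 0.4, so result = 0.4
(p ∨ r) = max(0.02, 0.6) = 0.6
¬(p ∨ r): Gödel ¬ of 0.6 = 0 (operand ≠ 0)
((¬((q → q) ∧ ((¬r → (p ∧ (p → q))) → ¬p)) → q) ∨ ¬(p ∨ r)) = max(0.4, 0) = 0.4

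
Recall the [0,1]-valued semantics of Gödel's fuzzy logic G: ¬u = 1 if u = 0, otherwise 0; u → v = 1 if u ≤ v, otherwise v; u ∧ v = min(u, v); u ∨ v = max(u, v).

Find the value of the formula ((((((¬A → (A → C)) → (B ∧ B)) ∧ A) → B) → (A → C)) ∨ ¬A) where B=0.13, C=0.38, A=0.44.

0.38

¬A: Gödel ¬ of 0.44 = 0 (operand ≠ 0)
(A → C): 0.44 > 0.38, so result = 0.38
(¬A → (A → C)): 0 ≤ 0.38, so result = 1
(B ∧ B) = min(0.13, 0.13) = 0.13
((¬A → (A → C)) → (B ∧ B)): 1 > 0.13, so result = 0.13
(((¬A → (A → C)) → (B ∧ B)) ∧ A) = min(0.13, 0.44) = 0.13
((((¬A → (A → C)) → (B ∧ B)) ∧ A) → B): 0.13 ≤ 0.13, so result = 1
(A → C): 0.44 > 0.38, so result = 0.38
(((((¬A → (A → C)) → (B ∧ B)) ∧ A) → B) → (A → C)): 1 > 0.38, so result = 0.38
¬A: Gödel ¬ of 0.44 = 0 (operand ≠ 0)
((((((¬A → (A → C)) → (B ∧ B)) ∧ A) → B) → (A → C)) ∨ ¬A) = max(0.38, 0) = 0.38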